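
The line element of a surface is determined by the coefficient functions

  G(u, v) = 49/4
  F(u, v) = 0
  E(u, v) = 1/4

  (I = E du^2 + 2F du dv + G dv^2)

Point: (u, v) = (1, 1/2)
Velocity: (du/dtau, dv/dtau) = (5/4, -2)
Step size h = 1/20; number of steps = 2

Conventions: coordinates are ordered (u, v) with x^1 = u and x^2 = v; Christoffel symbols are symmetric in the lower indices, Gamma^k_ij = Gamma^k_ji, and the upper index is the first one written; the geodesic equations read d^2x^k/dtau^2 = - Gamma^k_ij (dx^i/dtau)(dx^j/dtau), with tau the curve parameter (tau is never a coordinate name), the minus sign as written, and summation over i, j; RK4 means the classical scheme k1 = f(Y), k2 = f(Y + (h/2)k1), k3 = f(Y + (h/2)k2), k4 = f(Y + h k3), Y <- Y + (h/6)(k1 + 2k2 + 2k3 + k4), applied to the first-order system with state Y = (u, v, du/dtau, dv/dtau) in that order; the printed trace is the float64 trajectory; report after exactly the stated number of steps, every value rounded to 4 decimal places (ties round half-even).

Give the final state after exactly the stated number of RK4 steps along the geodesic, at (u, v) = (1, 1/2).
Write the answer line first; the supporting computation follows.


Answer: u = 1.1250, v = 0.3000, du/dtau = 1.2500, dv/dtau = -2.0000

f(Y) = (du/dtau, dv/dtau, -Gamma^u_ij Y'^i Y'^j, -Gamma^v_ij Y'^i Y'^j) with the Gammas evaluated at the stage position; h = 0.050000; intermediate values shown to 6 dp
step 0: u = 1.0000, v = 0.5000, du/dtau = 1.2500, dv/dtau = -2.0000
step 1:
  k1: at (u, v) = (1.000000, 0.500000), (du/dtau, dv/dtau) = (1.250000, -2.000000); Gamma_uuu = 0.000000, Gamma_uuv = 0.000000, Gamma_uvv = 0.000000, Gamma_vuu = 0.000000, Gamma_vuv = 0.000000, Gamma_vvv = 0.000000; k1 = (1.250000, -2.000000, 0.000000, 0.000000)
  k2: at (u, v) = (1.031250, 0.450000), (du/dtau, dv/dtau) = (1.250000, -2.000000); Gamma_uuu = 0.000000, Gamma_uuv = 0.000000, Gamma_uvv = 0.000000, Gamma_vuu = 0.000000, Gamma_vuv = 0.000000, Gamma_vvv = 0.000000; k2 = (1.250000, -2.000000, 0.000000, 0.000000)
  k3: at (u, v) = (1.031250, 0.450000), (du/dtau, dv/dtau) = (1.250000, -2.000000); Gamma_uuu = 0.000000, Gamma_uuv = 0.000000, Gamma_uvv = 0.000000, Gamma_vuu = 0.000000, Gamma_vuv = 0.000000, Gamma_vvv = 0.000000; k3 = (1.250000, -2.000000, 0.000000, 0.000000)
  k4: at (u, v) = (1.062500, 0.400000), (du/dtau, dv/dtau) = (1.250000, -2.000000); Gamma_uuu = 0.000000, Gamma_uuv = 0.000000, Gamma_uvv = 0.000000, Gamma_vuu = 0.000000, Gamma_vuv = 0.000000, Gamma_vvv = 0.000000; k4 = (1.250000, -2.000000, 0.000000, 0.000000)
  Y <- Y + (h/6)(k1 + 2k2 + 2k3 + k4): u = 1.0625, v = 0.4000, du/dtau = 1.2500, dv/dtau = -2.0000
step 2:
  k1: at (u, v) = (1.062500, 0.400000), (du/dtau, dv/dtau) = (1.250000, -2.000000); Gamma_uuu = 0.000000, Gamma_uuv = 0.000000, Gamma_uvv = 0.000000, Gamma_vuu = 0.000000, Gamma_vuv = 0.000000, Gamma_vvv = 0.000000; k1 = (1.250000, -2.000000, 0.000000, 0.000000)
  k2: at (u, v) = (1.093750, 0.350000), (du/dtau, dv/dtau) = (1.250000, -2.000000); Gamma_uuu = 0.000000, Gamma_uuv = 0.000000, Gamma_uvv = 0.000000, Gamma_vuu = 0.000000, Gamma_vuv = 0.000000, Gamma_vvv = 0.000000; k2 = (1.250000, -2.000000, 0.000000, 0.000000)
  k3: at (u, v) = (1.093750, 0.350000), (du/dtau, dv/dtau) = (1.250000, -2.000000); Gamma_uuu = 0.000000, Gamma_uuv = 0.000000, Gamma_uvv = 0.000000, Gamma_vuu = 0.000000, Gamma_vuv = 0.000000, Gamma_vvv = 0.000000; k3 = (1.250000, -2.000000, 0.000000, 0.000000)
  k4: at (u, v) = (1.125000, 0.300000), (du/dtau, dv/dtau) = (1.250000, -2.000000); Gamma_uuu = 0.000000, Gamma_uuv = 0.000000, Gamma_uvv = 0.000000, Gamma_vuu = 0.000000, Gamma_vuv = 0.000000, Gamma_vvv = 0.000000; k4 = (1.250000, -2.000000, 0.000000, 0.000000)
  Y <- Y + (h/6)(k1 + 2k2 + 2k3 + k4): u = 1.1250, v = 0.3000, du/dtau = 1.2500, dv/dtau = -2.0000


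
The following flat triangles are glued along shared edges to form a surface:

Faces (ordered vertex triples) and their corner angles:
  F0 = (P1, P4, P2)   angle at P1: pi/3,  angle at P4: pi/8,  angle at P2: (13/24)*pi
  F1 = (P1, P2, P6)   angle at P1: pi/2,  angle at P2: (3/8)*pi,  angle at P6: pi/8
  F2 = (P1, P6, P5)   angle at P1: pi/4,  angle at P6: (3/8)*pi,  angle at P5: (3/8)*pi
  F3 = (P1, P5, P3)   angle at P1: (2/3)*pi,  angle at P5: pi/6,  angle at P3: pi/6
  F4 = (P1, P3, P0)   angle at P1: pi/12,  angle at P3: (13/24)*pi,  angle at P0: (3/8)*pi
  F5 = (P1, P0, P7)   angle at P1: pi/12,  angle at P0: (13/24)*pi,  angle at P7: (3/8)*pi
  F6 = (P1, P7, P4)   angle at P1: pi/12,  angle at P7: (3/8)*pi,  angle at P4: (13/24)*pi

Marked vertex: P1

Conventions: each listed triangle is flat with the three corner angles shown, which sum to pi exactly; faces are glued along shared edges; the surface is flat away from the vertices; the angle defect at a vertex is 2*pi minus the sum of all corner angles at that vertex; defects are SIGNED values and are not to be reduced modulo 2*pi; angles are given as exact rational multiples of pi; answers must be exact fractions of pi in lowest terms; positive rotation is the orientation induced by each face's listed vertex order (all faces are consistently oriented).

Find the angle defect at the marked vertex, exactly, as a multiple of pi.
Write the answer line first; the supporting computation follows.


Answer: defect(P1) = 0

Sum of corner angles at P1: 2*pi
defect = 2*pi - 2*pi


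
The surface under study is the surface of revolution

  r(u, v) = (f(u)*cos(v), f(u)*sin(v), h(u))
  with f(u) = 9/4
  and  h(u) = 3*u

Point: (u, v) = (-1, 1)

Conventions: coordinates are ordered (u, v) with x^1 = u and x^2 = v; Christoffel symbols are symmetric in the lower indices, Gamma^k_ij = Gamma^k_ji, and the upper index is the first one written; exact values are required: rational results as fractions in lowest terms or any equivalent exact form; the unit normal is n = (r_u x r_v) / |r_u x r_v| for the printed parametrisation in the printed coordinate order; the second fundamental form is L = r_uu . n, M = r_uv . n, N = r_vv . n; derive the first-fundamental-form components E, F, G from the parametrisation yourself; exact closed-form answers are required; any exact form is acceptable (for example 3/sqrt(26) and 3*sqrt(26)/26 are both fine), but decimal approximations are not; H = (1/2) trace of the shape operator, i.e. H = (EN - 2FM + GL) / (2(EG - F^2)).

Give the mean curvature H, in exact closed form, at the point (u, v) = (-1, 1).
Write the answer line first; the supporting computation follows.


Answer: H = 2/9

f = 9/4, f' = 0, f'' = 0, h' = 3, h'' = 0
E = 9, F = 0, G = 81/16; answer radicand W^2 = 9
unnormalised second-form numerators: l = 0, m = 0, n = 27/4; L = l/sqrt(9), and similarly M = m/sqrt(W^2), N = n/sqrt(W^2)
H = (E*n - 2*F*m + G*l) / (2*(EG - F^2)*sqrt(W^2)); E*n - 2*F*m + G*l = 243/4, EG - F^2 = 729/16, so H = (2/3)/sqrt(9)


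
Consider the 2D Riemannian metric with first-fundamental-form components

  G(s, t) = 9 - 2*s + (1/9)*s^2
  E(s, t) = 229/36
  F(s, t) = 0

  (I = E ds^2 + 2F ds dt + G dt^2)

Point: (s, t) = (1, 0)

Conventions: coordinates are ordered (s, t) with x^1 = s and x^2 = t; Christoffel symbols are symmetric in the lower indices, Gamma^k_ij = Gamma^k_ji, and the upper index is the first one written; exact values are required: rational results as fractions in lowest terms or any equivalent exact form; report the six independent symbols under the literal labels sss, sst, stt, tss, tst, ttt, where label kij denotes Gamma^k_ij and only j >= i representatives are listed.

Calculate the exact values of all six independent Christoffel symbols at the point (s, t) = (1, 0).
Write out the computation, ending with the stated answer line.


E = 229/36, F = 0, G = 64/9 at the point
E_s = 0, E_t = 0, F_s = 0, F_t = 0, G_s = -16/9, G_t = 0
EG - F^2 = 3664/81;  g^inv = (81/3664) * [[64/9, 0], [0, 229/36]]
first-kind symbols [ij,l] = (1/2)(d_i g_jl + d_j g_il - d_l g_ij): [ss,s] = E_s/2 = 0, [ss,t] = F_s - E_t/2 = 0, [st,s] = E_t/2 = 0, [st,t] = G_s/2 = -8/9, [tt,s] = F_t - G_s/2 = 8/9, [tt,t] = G_t/2 = 0
Gamma^s_ij = (G*[ij,s] - F*[ij,t])/(EG - F^2), Gamma^t_ij = (E*[ij,t] - F*[ij,s])/(EG - F^2)

Answer: Gamma_sss = 0, Gamma_sst = 0, Gamma_stt = 32/229, Gamma_tss = 0, Gamma_tst = -1/8, Gamma_ttt = 0


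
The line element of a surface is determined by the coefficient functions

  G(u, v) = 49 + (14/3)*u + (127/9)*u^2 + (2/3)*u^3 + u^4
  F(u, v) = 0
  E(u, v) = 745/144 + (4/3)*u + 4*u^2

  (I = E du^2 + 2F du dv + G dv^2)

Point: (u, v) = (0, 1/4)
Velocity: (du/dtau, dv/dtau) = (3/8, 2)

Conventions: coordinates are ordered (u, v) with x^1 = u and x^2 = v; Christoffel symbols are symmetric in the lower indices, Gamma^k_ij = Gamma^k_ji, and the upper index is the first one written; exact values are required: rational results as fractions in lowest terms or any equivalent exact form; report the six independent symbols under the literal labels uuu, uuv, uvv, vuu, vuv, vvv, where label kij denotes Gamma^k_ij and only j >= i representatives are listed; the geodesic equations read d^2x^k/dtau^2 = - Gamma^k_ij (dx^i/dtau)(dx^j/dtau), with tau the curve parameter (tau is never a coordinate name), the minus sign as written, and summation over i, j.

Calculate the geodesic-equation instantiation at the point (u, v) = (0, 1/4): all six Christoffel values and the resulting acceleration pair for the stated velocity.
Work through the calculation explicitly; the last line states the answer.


E = 745/144, F = 0, G = 49 at the point
E_u = 4/3, E_v = 0, F_u = 0, F_v = 0, G_u = 14/3, G_v = 0
EG - F^2 = 36505/144;  g^inv = (144/36505) * [[49, 0], [0, 745/144]]
first-kind symbols [ij,l] = (1/2)(d_i g_jl + d_j g_il - d_l g_ij): [uu,u] = E_u/2 = 2/3, [uu,v] = F_u - E_v/2 = 0, [uv,u] = E_v/2 = 0, [uv,v] = G_u/2 = 7/3, [vv,u] = F_v - G_u/2 = -7/3, [vv,v] = G_v/2 = 0
Gamma^u_ij = (G*[ij,u] - F*[ij,v])/(EG - F^2), Gamma^v_ij = (E*[ij,v] - F*[ij,u])/(EG - F^2)
Gamma_uuu = 96/745, Gamma_uuv = 0, Gamma_uvv = -336/745, Gamma_vuu = 0, Gamma_vuv = 1/21, Gamma_vvv = 0
d^2u/dtau^2 = -(Gamma_uuu*(3/8)^2 + 2*Gamma_uuv*(3/8)*(2) + Gamma_uvv*(2)^2) = 2661/1490
d^2v/dtau^2 = -(Gamma_vuu*(3/8)^2 + 2*Gamma_vuv*(3/8)*(2) + Gamma_vvv*(2)^2) = -1/14

Answer: Gamma_uuu = 96/745, Gamma_uuv = 0, Gamma_uvv = -336/745, Gamma_vuu = 0, Gamma_vuv = 1/21, Gamma_vvv = 0; accelerations (d^2u/dtau^2, d^2v/dtau^2) = (2661/1490, -1/14)


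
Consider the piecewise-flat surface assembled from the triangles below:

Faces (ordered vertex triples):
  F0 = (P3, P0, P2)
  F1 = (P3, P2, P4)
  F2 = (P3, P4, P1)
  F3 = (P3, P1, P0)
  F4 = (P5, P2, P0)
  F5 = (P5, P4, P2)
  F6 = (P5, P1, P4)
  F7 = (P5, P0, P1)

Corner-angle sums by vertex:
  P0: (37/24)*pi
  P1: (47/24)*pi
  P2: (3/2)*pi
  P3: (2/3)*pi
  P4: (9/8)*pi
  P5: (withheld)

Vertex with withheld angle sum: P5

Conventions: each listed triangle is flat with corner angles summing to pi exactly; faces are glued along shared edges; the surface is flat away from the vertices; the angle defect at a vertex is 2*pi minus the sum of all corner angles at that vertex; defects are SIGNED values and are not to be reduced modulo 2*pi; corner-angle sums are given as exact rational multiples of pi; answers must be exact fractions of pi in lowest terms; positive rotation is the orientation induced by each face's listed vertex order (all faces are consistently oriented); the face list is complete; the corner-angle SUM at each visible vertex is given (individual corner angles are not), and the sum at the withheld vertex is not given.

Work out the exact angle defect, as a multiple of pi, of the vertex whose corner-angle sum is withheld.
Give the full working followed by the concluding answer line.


V = 6, E = 12, F = 8; chi = V - E + F = 2
Gauss-Bonnet: total defect = 2*pi*chi = 4*pi; visible defects sum to (77/24)*pi

Answer: defect(P5) = (19/24)*pi


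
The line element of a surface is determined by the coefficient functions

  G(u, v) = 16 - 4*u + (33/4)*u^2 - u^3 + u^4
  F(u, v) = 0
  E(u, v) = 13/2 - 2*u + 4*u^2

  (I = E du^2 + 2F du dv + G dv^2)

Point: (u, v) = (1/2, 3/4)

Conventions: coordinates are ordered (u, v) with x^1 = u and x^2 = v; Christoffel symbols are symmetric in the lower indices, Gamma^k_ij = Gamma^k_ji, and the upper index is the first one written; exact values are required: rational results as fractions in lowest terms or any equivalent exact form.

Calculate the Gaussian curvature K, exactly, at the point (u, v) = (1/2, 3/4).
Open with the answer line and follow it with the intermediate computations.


Answer: K = -25/338

E = 13/2, F = 0, G = 16, EG - F^2 = 104 at the point
E_u = 2, E_v = 0, F_u = 0, F_v = 0, G_u = 4, G_v = 0
E_vv = 0, F_uv = 0, G_uu = 33/2
K follows from Brioschi's formula, (det M1 - det M2)/(EG - F^2)^2.
M1 = [[-E_vv/2 + F_uv - G_uu/2, E_u/2, F_u - E_v/2], [F_v - G_u/2, E, F], [G_v/2, F, G]] = [[-33/4, 1, 0], [-2, 13/2, 0], [0, 0, 16]]; det M1 = -826
M2 = [[0, E_v/2, G_u/2], [E_v/2, E, F], [G_u/2, F, G]] = [[0, 0, 2], [0, 13/2, 0], [2, 0, 16]]; det M2 = -26
det M1 - det M2 = -800; K = -800 / (104)^2 = -25/338


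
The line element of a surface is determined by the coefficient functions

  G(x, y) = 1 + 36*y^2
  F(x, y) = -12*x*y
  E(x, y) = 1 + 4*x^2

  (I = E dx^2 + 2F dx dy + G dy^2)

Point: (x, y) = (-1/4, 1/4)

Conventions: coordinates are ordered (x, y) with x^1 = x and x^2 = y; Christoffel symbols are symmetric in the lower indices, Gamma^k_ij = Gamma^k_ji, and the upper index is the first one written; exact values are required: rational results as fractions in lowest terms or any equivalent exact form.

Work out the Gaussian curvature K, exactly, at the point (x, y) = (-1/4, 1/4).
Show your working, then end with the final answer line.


E = 5/4, F = 3/4, G = 13/4, EG - F^2 = 7/2 at the point
E_x = -2, E_y = 0, F_x = -3, F_y = 3, G_x = 0, G_y = 18
E_yy = 0, F_xy = -12, G_xx = 0
Apply the Brioschi formula K = (det M1 - det M2)/(EG - F^2)^2 over the derivative matrices of E, F, G.
M1 = [[-E_yy/2 + F_xy - G_xx/2, E_x/2, F_x - E_y/2], [F_y - G_x/2, E, F], [G_y/2, F, G]] = [[-12, -1, -3], [3, 5/4, 3/4], [9, 3/4, 13/4]]; det M1 = -12
M2 = [[0, E_y/2, G_x/2], [E_y/2, E, F], [G_x/2, F, G]] = [[0, 0, 0], [0, 5/4, 3/4], [0, 3/4, 13/4]]; det M2 = 0
det M1 - det M2 = -12; K = -12 / (7/2)^2 = -48/49

Answer: K = -48/49


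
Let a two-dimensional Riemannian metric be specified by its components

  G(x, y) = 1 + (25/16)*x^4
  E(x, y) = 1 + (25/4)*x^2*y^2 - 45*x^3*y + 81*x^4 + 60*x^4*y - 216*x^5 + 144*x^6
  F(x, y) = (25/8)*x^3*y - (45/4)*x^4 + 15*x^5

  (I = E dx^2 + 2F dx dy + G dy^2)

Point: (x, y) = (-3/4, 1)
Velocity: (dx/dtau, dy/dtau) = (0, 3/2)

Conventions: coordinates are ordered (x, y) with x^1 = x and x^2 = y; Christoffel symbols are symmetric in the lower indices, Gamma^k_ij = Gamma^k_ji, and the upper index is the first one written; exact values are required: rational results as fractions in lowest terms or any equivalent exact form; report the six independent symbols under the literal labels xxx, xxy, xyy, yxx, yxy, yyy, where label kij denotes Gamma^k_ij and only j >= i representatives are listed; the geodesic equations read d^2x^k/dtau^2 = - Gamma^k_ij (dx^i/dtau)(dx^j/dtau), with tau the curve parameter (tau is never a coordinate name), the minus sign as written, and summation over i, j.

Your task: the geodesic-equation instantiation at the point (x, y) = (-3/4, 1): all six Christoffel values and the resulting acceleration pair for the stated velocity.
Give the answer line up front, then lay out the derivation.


Answer: Gamma_xxx = -356352/119189, Gamma_xxy = 18432/119189, Gamma_xyy = 0, Gamma_yxx = 20880/119189, Gamma_yxy = -1080/119189, Gamma_yyy = 0; accelerations (d^2x/dtau^2, d^2y/dtau^2) = (0, 0)

E = 145, F = -135/16, G = 6121/4096 at the point
E_x = -870, E_y = 45, F_x = 12285/256, F_y = -675/512, G_x = -675/256, G_y = 0
EG - F^2 = 595945/4096;  g^inv = (4096/595945) * [[6121/4096, 135/16], [135/16, 145]]
first-kind symbols [ij,l] = (1/2)(d_i g_jl + d_j g_il - d_l g_ij): [xx,x] = E_x/2 = -435, [xx,y] = F_x - E_y/2 = 6525/256, [xy,x] = E_y/2 = 45/2, [xy,y] = G_x/2 = -675/512, [yy,x] = F_y - G_x/2 = 0, [yy,y] = G_y/2 = 0
Gamma^x_ij = (G*[ij,x] - F*[ij,y])/(EG - F^2), Gamma^y_ij = (E*[ij,y] - F*[ij,x])/(EG - F^2)
Gamma_xxx = -356352/119189, Gamma_xxy = 18432/119189, Gamma_xyy = 0, Gamma_yxx = 20880/119189, Gamma_yxy = -1080/119189, Gamma_yyy = 0
d^2x/dtau^2 = -(Gamma_xxx*(0)^2 + 2*Gamma_xxy*(0)*(3/2) + Gamma_xyy*(3/2)^2) = 0
d^2y/dtau^2 = -(Gamma_yxx*(0)^2 + 2*Gamma_yxy*(0)*(3/2) + Gamma_yyy*(3/2)^2) = 0


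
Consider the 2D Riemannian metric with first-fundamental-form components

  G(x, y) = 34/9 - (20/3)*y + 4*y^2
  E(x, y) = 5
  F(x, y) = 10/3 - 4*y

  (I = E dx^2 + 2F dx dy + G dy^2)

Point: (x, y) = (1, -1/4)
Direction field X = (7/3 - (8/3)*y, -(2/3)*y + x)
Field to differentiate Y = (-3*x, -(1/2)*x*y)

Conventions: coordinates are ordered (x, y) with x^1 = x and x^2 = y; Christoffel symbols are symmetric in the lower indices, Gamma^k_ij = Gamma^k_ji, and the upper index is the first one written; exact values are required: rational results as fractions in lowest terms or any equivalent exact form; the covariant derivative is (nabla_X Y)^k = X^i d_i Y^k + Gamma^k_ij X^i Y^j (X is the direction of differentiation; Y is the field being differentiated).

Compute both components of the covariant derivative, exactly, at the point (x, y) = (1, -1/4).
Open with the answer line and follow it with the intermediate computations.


Answer: (nabla_X Y)^x = -3162/349, (nabla_X Y)^y = -2291/8376

E = 5, F = 13/3, G = 205/36 at the point
E_x = 0, E_y = 0, F_x = 0, F_y = -4, G_x = 0, G_y = -26/3
EG - F^2 = 349/36;  g^inv = (36/349) * [[205/36, -13/3], [-13/3, 5]]
first-kind symbols [ij,l] = (1/2)(d_i g_jl + d_j g_il - d_l g_ij): [xx,x] = E_x/2 = 0, [xx,y] = F_x - E_y/2 = 0, [xy,x] = E_y/2 = 0, [xy,y] = G_x/2 = 0, [yy,x] = F_y - G_x/2 = -4, [yy,y] = G_y/2 = -13/3
Gamma^x_ij = (G*[ij,x] - F*[ij,y])/(EG - F^2), Gamma^y_ij = (E*[ij,y] - F*[ij,x])/(EG - F^2)
Gamma_xxx = 0, Gamma_xxy = 0, Gamma_xyy = -144/349, Gamma_yxx = 0, Gamma_yxy = 0, Gamma_yyy = -156/349
X = (3, 7/6), Y = (-3, 1/8) at the point


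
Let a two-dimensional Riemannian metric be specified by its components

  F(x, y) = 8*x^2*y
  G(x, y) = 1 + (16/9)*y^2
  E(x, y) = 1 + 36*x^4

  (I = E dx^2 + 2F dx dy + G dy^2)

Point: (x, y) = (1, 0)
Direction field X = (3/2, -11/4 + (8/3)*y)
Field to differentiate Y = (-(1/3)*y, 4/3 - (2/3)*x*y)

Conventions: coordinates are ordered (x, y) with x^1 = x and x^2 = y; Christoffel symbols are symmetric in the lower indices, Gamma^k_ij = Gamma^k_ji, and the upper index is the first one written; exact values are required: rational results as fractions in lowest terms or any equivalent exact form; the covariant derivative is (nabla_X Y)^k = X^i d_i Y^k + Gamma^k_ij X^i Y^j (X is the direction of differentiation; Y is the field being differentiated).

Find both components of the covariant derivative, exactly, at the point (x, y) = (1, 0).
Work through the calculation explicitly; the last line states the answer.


E = 37, F = 0, G = 1 at the point
E_x = 144, E_y = 0, F_x = 0, F_y = 8, G_x = 0, G_y = 0
EG - F^2 = 37;  g^inv = (1/37) * [[1, 0], [0, 37]]
first-kind symbols [ij,l] = (1/2)(d_i g_jl + d_j g_il - d_l g_ij): [xx,x] = E_x/2 = 72, [xx,y] = F_x - E_y/2 = 0, [xy,x] = E_y/2 = 0, [xy,y] = G_x/2 = 0, [yy,x] = F_y - G_x/2 = 8, [yy,y] = G_y/2 = 0
Gamma^x_ij = (G*[ij,x] - F*[ij,y])/(EG - F^2), Gamma^y_ij = (E*[ij,y] - F*[ij,x])/(EG - F^2)
Gamma_xxx = 72/37, Gamma_xxy = 0, Gamma_xyy = 8/37, Gamma_yxx = 0, Gamma_yxy = 0, Gamma_yyy = 0
X = (3/2, -11/4), Y = (0, 4/3) at the point

Answer: (nabla_X Y)^x = 55/444, (nabla_X Y)^y = 11/6


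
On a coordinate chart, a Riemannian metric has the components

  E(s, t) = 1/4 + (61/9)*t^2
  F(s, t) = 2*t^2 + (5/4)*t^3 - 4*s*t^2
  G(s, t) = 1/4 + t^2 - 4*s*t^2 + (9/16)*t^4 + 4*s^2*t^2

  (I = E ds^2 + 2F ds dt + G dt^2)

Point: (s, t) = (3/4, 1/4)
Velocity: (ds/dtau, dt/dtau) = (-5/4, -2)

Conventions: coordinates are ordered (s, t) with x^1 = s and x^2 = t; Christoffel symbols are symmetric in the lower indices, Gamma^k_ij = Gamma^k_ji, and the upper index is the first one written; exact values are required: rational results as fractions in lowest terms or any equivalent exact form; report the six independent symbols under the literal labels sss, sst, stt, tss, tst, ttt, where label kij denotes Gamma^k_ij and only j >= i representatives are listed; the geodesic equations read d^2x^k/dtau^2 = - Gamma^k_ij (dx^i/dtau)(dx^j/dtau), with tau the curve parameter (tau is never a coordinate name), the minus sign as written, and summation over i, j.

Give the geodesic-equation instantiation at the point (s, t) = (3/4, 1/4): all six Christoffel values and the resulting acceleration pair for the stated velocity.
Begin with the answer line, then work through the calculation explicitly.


Answer: Gamma_sss = -1232/2633, Gamma_sst = 67313/26330, Gamma_stt = -39843/84256, Gamma_tss = -173824/23697, Gamma_tst = 8472/13165, Gamma_ttt = 1175/5266; accelerations (d^2s/dtau^2, d^2t/dtau^2) = (-214009/21064, 174202/23697)

E = 97/144, F = -11/256, G = 1097/4096 at the point
E_s = 0, E_t = 61/18, F_s = -1/4, F_t = -17/64, G_s = 1/8, G_t = 41/256
EG - F^2 = 13165/73728;  g^inv = (73728/13165) * [[1097/4096, 11/256], [11/256, 97/144]]
first-kind symbols [ij,l] = (1/2)(d_i g_jl + d_j g_il - d_l g_ij): [ss,s] = E_s/2 = 0, [ss,t] = F_s - E_t/2 = -35/18, [st,s] = E_t/2 = 61/36, [st,t] = G_s/2 = 1/16, [tt,s] = F_t - G_s/2 = -21/64, [tt,t] = G_t/2 = 41/512
Gamma^s_ij = (G*[ij,s] - F*[ij,t])/(EG - F^2), Gamma^t_ij = (E*[ij,t] - F*[ij,s])/(EG - F^2)
Gamma_sss = -1232/2633, Gamma_sst = 67313/26330, Gamma_stt = -39843/84256, Gamma_tss = -173824/23697, Gamma_tst = 8472/13165, Gamma_ttt = 1175/5266
d^2s/dtau^2 = -(Gamma_sss*(-5/4)^2 + 2*Gamma_sst*(-5/4)*(-2) + Gamma_stt*(-2)^2) = -214009/21064
d^2t/dtau^2 = -(Gamma_tss*(-5/4)^2 + 2*Gamma_tst*(-5/4)*(-2) + Gamma_ttt*(-2)^2) = 174202/23697


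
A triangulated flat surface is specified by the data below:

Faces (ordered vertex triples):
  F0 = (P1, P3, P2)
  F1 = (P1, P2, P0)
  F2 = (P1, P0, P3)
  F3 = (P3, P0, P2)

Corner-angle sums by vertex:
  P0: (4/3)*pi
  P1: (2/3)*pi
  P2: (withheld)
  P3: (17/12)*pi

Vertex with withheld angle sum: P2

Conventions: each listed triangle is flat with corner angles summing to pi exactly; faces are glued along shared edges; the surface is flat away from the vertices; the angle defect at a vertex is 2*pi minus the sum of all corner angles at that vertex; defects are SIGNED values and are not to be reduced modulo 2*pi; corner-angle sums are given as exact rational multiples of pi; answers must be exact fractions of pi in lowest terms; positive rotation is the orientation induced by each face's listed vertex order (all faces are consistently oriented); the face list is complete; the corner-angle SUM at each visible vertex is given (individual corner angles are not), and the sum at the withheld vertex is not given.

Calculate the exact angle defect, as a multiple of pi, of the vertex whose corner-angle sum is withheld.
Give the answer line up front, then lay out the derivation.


Answer: defect(P2) = (17/12)*pi

V = 4, E = 6, F = 4; chi = V - E + F = 2
Gauss-Bonnet: total defect = 2*pi*chi = 4*pi; visible defects sum to (31/12)*pi


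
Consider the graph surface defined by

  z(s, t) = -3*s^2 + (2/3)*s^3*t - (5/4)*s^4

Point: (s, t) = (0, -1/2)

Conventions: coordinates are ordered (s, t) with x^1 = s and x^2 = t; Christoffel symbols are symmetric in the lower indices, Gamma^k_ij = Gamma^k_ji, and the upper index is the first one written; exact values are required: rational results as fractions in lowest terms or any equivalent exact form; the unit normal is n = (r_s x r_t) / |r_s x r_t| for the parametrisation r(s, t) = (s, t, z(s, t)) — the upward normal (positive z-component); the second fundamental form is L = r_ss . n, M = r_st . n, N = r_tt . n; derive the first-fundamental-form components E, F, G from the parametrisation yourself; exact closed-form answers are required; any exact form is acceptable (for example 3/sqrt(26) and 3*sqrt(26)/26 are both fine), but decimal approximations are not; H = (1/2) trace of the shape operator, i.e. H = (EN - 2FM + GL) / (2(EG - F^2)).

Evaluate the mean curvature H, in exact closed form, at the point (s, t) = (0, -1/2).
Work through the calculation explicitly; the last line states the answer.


z_s = 0, z_t = 0, z_ss = -6, z_st = 0, z_tt = 0
E = 1, F = 0, G = 1; answer radicand W^2 = 1
unnormalised second-form numerators: l = -6, m = 0, n = 0; L = l/sqrt(1), and similarly M = m/sqrt(W^2), N = n/sqrt(W^2)
H = (E*n - 2*F*m + G*l) / (2*(EG - F^2)*sqrt(W^2)); E*n - 2*F*m + G*l = -6, EG - F^2 = 1, so H = (-3)/sqrt(1)

Answer: H = -3


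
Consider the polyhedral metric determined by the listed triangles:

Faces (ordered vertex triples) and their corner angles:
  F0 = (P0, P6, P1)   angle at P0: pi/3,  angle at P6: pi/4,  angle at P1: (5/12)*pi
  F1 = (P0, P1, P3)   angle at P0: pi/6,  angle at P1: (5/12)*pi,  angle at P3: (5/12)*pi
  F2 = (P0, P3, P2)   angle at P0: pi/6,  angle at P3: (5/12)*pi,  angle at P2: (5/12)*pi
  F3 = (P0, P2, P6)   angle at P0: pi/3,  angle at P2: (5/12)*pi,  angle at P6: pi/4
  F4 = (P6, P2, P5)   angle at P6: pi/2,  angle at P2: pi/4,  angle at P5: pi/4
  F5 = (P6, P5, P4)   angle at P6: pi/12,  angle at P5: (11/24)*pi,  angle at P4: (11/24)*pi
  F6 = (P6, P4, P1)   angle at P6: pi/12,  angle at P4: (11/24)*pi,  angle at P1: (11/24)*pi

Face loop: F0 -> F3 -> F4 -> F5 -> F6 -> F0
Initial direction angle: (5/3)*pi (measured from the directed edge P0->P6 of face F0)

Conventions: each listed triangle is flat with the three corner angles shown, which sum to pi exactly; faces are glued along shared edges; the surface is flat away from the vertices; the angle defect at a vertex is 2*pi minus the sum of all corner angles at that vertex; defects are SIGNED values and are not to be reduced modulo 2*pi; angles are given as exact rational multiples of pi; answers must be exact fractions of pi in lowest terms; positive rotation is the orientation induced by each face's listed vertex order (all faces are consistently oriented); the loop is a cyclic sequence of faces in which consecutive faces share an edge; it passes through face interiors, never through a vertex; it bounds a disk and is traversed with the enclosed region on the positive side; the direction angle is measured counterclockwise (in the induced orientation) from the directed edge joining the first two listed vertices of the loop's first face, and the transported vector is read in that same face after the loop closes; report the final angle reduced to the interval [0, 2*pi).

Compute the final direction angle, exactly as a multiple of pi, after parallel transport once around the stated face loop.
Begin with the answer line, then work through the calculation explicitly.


Answer: final direction angle = pi/2

enclosed vertex P6: corner angles sum to (7/6)*pi, defect = 2*pi - (7/6)*pi = (5/6)*pi
final direction = starting direction + enclosed defect total, reduced mod 2*pi (induced orientation)
final angle = (5/3)*pi + (5/6)*pi = pi/2 (mod 2*pi)


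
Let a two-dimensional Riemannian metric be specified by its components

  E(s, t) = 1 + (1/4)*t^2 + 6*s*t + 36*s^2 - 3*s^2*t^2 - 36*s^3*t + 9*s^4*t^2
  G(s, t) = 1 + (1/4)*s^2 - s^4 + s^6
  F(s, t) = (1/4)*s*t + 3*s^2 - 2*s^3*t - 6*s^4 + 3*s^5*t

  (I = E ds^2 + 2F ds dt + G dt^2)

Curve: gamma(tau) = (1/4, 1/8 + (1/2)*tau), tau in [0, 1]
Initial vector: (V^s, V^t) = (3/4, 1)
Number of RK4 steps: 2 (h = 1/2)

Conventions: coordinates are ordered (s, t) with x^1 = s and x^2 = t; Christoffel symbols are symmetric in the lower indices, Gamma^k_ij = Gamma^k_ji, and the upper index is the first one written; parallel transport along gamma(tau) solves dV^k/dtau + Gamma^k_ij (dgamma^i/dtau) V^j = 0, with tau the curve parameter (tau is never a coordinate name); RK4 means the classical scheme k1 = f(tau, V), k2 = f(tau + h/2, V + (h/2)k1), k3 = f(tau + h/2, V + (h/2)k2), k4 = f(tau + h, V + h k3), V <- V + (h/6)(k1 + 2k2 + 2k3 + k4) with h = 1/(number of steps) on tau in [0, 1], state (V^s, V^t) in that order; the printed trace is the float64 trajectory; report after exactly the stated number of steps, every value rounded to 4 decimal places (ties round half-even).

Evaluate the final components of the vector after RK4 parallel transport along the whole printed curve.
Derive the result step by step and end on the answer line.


gamma'(tau) = (0, 1/2); f(tau, V)^k = -Gamma^k_ij(gamma(tau)) gamma'^i(tau) V^j; h = 1/2; intermediate values shown to 6 dp
curve data and Christoffel symbols at the stage parameters:
  tau = 0.000000: gamma = (0.250000, 0.125000), gamma' = (0.000000, 0.500000); Gamma_sss = 2.646157, Gamma_sst = 0.142267, Gamma_stt = 0.000000, Gamma_tss = 0.188052, Gamma_tst = 0.010110, Gamma_ttt = 0.000000
  tau = 0.250000: gamma = (0.250000, 0.250000), gamma' = (0.000000, 0.500000); Gamma_sss = 2.534504, Gamma_sst = 0.140806, Gamma_stt = 0.000000, Gamma_tss = 0.175659, Gamma_tst = 0.009759, Gamma_ttt = 0.000000
  tau = 0.500000: gamma = (0.250000, 0.375000), gamma' = (0.000000, 0.500000); Gamma_sss = 2.424271, Gamma_sst = 0.139326, Gamma_stt = 0.000000, Gamma_tss = 0.163960, Gamma_tst = 0.009423, Gamma_ttt = 0.000000
  tau = 0.750000: gamma = (0.250000, 0.500000), gamma' = (0.000000, 0.500000); Gamma_sss = 2.315584, Gamma_sst = 0.137832, Gamma_stt = 0.000000, Gamma_tss = 0.152916, Gamma_tst = 0.009102, Gamma_ttt = 0.000000
  tau = 1.000000: gamma = (0.250000, 0.625000), gamma' = (0.000000, 0.500000); Gamma_sss = 2.208547, Gamma_sst = 0.136330, Gamma_stt = 0.000000, Gamma_tss = 0.142487, Gamma_tst = 0.008795, Gamma_ttt = 0.000000
step 0: V^s = 0.7500, V^t = 1.0000
step 1: k1 = (-0.053350, -0.003791), k2 = (-0.051863, -0.003594), k3 = (-0.051889, -0.003596), k4 = (-0.050440, -0.003411); V <- V + (h/6)(k1 + 2k2 + 2k3 + k4): V^s = 0.7241, V^t = 0.9982
step 2: k1 = (-0.050440, -0.003411), k2 = (-0.049030, -0.003238), k3 = (-0.049055, -0.003239), k4 = (-0.047684, -0.003076); V <- V + (h/6)(k1 + 2k2 + 2k3 + k4): V^s = 0.6995, V^t = 0.9966

Answer: V^s = 0.6995, V^t = 0.9966


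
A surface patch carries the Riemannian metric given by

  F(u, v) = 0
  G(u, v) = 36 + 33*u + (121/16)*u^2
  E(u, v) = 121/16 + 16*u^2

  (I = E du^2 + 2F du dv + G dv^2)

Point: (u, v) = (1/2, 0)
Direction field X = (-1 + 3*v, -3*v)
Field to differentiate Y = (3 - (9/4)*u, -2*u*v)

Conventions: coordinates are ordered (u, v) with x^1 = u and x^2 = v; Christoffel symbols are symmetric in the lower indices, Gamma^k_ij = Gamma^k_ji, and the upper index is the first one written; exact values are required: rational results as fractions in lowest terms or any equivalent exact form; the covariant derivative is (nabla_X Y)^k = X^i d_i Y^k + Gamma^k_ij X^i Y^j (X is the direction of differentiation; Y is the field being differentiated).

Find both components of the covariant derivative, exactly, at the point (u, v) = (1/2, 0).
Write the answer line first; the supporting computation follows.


Answer: (nabla_X Y)^u = 141/148, (nabla_X Y)^v = 0

E = 185/16, F = 0, G = 3481/64 at the point
E_u = 16, E_v = 0, F_u = 0, F_v = 0, G_u = 649/16, G_v = 0
EG - F^2 = 643985/1024;  g^inv = (1024/643985) * [[3481/64, 0], [0, 185/16]]
first-kind symbols [ij,l] = (1/2)(d_i g_jl + d_j g_il - d_l g_ij): [uu,u] = E_u/2 = 8, [uu,v] = F_u - E_v/2 = 0, [uv,u] = E_v/2 = 0, [uv,v] = G_u/2 = 649/32, [vv,u] = F_v - G_u/2 = -649/32, [vv,v] = G_v/2 = 0
Gamma^u_ij = (G*[ij,u] - F*[ij,v])/(EG - F^2), Gamma^v_ij = (E*[ij,v] - F*[ij,u])/(EG - F^2)
Gamma_uuu = 128/185, Gamma_uuv = 0, Gamma_uvv = -649/370, Gamma_vuu = 0, Gamma_vuv = 22/59, Gamma_vvv = 0
X = (-1, 0), Y = (15/8, 0) at the point


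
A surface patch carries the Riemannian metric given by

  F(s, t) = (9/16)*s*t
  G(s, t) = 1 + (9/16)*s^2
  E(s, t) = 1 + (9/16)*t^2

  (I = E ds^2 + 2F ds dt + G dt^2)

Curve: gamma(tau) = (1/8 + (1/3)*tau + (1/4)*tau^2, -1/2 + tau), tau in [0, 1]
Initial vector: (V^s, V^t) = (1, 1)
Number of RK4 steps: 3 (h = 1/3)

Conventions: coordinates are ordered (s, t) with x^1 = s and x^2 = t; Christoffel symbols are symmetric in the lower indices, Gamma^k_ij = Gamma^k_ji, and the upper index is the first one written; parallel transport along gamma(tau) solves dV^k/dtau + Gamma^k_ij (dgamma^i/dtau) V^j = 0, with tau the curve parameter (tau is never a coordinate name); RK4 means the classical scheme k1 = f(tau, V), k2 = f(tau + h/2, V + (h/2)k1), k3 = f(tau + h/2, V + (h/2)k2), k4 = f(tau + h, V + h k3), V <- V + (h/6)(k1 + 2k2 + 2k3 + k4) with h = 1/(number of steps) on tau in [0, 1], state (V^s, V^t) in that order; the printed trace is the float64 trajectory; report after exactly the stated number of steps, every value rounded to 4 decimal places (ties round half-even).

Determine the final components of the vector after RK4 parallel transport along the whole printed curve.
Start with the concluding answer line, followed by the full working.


Answer: V^s = 1.0023, V^t = 0.7115

gamma'(tau) = (1/3 + (1/2)*tau, 1); f(tau, V)^k = -Gamma^k_ij(gamma(tau)) gamma'^i(tau) V^j; h = 1/3; intermediate values shown to 6 dp
curve data and Christoffel symbols at the stage parameters:
  tau = 0.000000: gamma = (0.125000, -0.500000), gamma' = (0.333333, 1.000000); Gamma_sss = 0.000000, Gamma_sst = -0.244690, Gamma_stt = 0.000000, Gamma_tss = 0.000000, Gamma_tst = 0.061172, Gamma_ttt = 0.000000
  tau = 0.166667: gamma = (0.187500, -0.333333), gamma' = (0.416667, 1.000000); Gamma_sss = 0.000000, Gamma_sst = -0.173246, Gamma_stt = 0.000000, Gamma_tss = 0.000000, Gamma_tst = 0.097451, Gamma_ttt = 0.000000
  tau = 0.333333: gamma = (0.263889, -0.166667), gamma' = (0.500000, 1.000000); Gamma_sss = 0.000000, Gamma_sst = -0.088880, Gamma_stt = 0.000000, Gamma_tss = 0.000000, Gamma_tst = 0.140726, Gamma_ttt = 0.000000
  tau = 0.500000: gamma = (0.354167, 0.000000), gamma' = (0.583333, 1.000000); Gamma_sss = 0.000000, Gamma_sst = 0.000000, Gamma_stt = 0.000000, Gamma_tss = 0.000000, Gamma_tst = 0.186089, Gamma_ttt = 0.000000
  tau = 0.666667: gamma = (0.458333, 0.166667), gamma' = (0.666667, 1.000000); Gamma_sss = 0.000000, Gamma_sst = 0.082687, Gamma_stt = 0.000000, Gamma_tss = 0.000000, Gamma_tst = 0.227390, Gamma_ttt = 0.000000
  tau = 0.833333: gamma = (0.576389, 0.333333), gamma' = (0.750000, 1.000000); Gamma_sss = 0.000000, Gamma_sst = 0.150075, Gamma_stt = 0.000000, Gamma_tss = 0.000000, Gamma_tst = 0.259505, Gamma_ttt = 0.000000
  tau = 1.000000: gamma = (0.708333, 0.500000), gamma' = (0.833333, 1.000000); Gamma_sss = 0.000000, Gamma_sst = 0.197666, Gamma_stt = 0.000000, Gamma_tss = 0.000000, Gamma_tst = 0.280027, Gamma_ttt = 0.000000
step 0: V^s = 1.0000, V^t = 1.0000
step 1: k1 = (0.326253, -0.081563), k2 = (0.253871, -0.142802), k3 = (0.251044, -0.141212), k4 = (0.138665, -0.219554); V <- V + (h/6)(k1 + 2k2 + 2k3 + k4): V^s = 1.0819, V^t = 0.9517
step 2: k1 = (0.138456, -0.219222), k2 = (0.000000, -0.304974), k3 = (0.000000, -0.299128), k4 = (-0.136429, -0.375179); V <- V + (h/6)(k1 + 2k2 + 2k3 + k4): V^s = 1.0820, V^t = 0.8516
step 3: k1 = (-0.136414, -0.375138), k2 = (-0.247788, -0.428466), k3 = (-0.244001, -0.421919), k4 = (-0.314912, -0.446126); V <- V + (h/6)(k1 + 2k2 + 2k3 + k4): V^s = 1.0023, V^t = 0.7115


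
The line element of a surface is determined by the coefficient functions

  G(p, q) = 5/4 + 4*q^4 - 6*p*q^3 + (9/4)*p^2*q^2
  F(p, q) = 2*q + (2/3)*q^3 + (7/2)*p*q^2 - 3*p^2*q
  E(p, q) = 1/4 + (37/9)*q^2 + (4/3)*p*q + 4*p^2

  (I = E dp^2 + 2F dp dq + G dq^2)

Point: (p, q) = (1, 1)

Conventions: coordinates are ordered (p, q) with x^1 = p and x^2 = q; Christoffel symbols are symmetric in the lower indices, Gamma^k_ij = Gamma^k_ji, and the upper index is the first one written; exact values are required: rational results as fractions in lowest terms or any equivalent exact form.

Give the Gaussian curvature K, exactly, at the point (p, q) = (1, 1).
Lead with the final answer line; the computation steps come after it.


Answer: K = -611979/105625

E = 349/36, F = 19/6, G = 3/2, EG - F^2 = 325/72 at the point
E_p = 28/3, E_q = 86/9, F_p = -5/2, F_q = 8, G_p = -3/2, G_q = 5/2
E_qq = 74/9, F_pq = 1, G_pp = 9/2
Using the Brioschi determinant formula for K from the metric derivatives:
M1 = [[-E_qq/2 + F_pq - G_pp/2, E_p/2, F_p - E_q/2], [F_q - G_p/2, E, F], [G_q/2, F, G]] = [[-193/36, 14/3, -131/18], [35/4, 349/36, 19/6], [5/4, 19/6, 3/2]]; det M1 = -38975/216
M2 = [[0, E_q/2, G_p/2], [E_q/2, E, F], [G_p/2, F, G]] = [[0, 43/9, -3/4], [43/9, 349/36, 19/6], [-3/4, 19/6, 3/2]]; det M2 = -107807/1728
det M1 - det M2 = -203993/1728; K = -203993/1728 / (325/72)^2 = -611979/105625


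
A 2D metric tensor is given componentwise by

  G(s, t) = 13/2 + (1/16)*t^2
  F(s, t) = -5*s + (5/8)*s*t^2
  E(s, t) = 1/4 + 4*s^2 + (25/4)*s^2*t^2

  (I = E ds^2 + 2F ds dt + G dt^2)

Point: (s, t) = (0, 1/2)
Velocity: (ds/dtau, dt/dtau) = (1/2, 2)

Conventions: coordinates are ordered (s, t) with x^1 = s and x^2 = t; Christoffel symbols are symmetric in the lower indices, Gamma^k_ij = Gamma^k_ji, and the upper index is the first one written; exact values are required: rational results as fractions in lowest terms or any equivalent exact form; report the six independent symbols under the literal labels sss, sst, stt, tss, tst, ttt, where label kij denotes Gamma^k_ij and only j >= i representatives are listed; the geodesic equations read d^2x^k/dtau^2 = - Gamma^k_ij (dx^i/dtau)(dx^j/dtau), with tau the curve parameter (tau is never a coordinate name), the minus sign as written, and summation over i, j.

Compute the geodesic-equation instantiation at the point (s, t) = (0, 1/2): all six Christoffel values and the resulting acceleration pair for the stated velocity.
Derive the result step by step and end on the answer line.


E = 1/4, F = 0, G = 417/64 at the point
E_s = 0, E_t = 0, F_s = -155/32, F_t = 0, G_s = 0, G_t = 1/16
EG - F^2 = 417/256;  g^inv = (256/417) * [[417/64, 0], [0, 1/4]]
first-kind symbols [ij,l] = (1/2)(d_i g_jl + d_j g_il - d_l g_ij): [ss,s] = E_s/2 = 0, [ss,t] = F_s - E_t/2 = -155/32, [st,s] = E_t/2 = 0, [st,t] = G_s/2 = 0, [tt,s] = F_t - G_s/2 = 0, [tt,t] = G_t/2 = 1/32
Gamma^s_ij = (G*[ij,s] - F*[ij,t])/(EG - F^2), Gamma^t_ij = (E*[ij,t] - F*[ij,s])/(EG - F^2)
Gamma_sss = 0, Gamma_sst = 0, Gamma_stt = 0, Gamma_tss = -310/417, Gamma_tst = 0, Gamma_ttt = 2/417
d^2s/dtau^2 = -(Gamma_sss*(1/2)^2 + 2*Gamma_sst*(1/2)*(2) + Gamma_stt*(2)^2) = 0
d^2t/dtau^2 = -(Gamma_tss*(1/2)^2 + 2*Gamma_tst*(1/2)*(2) + Gamma_ttt*(2)^2) = 1/6

Answer: Gamma_sss = 0, Gamma_sst = 0, Gamma_stt = 0, Gamma_tss = -310/417, Gamma_tst = 0, Gamma_ttt = 2/417; accelerations (d^2s/dtau^2, d^2t/dtau^2) = (0, 1/6)


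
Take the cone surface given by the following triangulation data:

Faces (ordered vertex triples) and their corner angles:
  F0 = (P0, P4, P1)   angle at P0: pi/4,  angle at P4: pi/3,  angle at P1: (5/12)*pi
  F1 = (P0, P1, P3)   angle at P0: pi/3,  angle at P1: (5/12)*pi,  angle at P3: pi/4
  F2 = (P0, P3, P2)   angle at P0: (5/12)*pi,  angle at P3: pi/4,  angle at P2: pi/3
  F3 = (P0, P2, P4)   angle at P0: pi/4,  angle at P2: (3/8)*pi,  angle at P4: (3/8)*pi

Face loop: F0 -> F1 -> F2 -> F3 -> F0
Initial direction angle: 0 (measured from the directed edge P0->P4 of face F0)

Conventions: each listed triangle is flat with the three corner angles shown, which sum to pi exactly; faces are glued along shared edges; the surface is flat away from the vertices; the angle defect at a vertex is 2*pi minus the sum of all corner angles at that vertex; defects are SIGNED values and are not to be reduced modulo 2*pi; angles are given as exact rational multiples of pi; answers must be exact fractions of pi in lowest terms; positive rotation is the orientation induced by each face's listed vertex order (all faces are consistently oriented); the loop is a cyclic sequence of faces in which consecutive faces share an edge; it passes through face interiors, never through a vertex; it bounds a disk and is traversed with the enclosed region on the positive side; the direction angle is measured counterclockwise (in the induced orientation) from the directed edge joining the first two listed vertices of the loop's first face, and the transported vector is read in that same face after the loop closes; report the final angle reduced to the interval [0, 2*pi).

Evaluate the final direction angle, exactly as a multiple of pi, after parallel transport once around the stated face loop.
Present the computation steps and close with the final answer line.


enclosed vertex P0: corner angles sum to (5/4)*pi, defect = 2*pi - (5/4)*pi = (3/4)*pi
the final direction is the initial angle plus the enclosed defects, taken mod 2*pi in the induced orientation
final angle = 0 + (3/4)*pi = (3/4)*pi (mod 2*pi)

Answer: final direction angle = (3/4)*pi
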